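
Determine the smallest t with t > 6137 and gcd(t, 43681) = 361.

6498

Multiples of 361 above 6137: 361·18, 361·19, … . Need the cofactor coprime to 43681/361 = 121.
Checking s = 18, 19, … the first with gcd(s, 121) = 1 is s = 18, giving 6498.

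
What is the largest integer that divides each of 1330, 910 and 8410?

10

1330 = 2 · 5 · 7 · 19; 910 = 2 · 5 · 7 · 13; 8410 = 2 · 5 · 29²
gcd takes min exponent of each prime: 2 · 5 = 10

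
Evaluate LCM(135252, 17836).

gcd first: 135252 = 7·17836 + 10400; 17836 = 1·10400 + 7436; 10400 = 1·7436 + 2964; 7436 = 2·2964 + 1508; 2964 = 1·1508 + 1456; 1508 = 1·1456 + 52; 1456 = 28·52 + 0 → gcd = 52
lcm = 135252·17836/gcd = 2412354672/52 = 46391436

46391436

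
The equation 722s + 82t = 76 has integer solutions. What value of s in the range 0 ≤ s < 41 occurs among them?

Reduce mod 82: 722s ≡ 76 (mod 82). With g = gcd(722, 82) = 2 dividing 76, divide through: 361s ≡ 38 (mod 41).
Since gcd(361, 41) = 1, s ≡ 38·(361)⁻¹ ≡ 26 (mod 41). Smallest non-negative: 26.

26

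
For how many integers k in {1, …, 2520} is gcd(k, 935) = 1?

1724

Prime factors of 935: 5, 11, 17. Count integers ≤ 2520 divisible by none of them.
By inclusion–exclusion: 2520 − ⌊2520/5⌋ − ⌊2520/11⌋ − ⌊2520/17⌋ + ⌊2520/55⌋ + ⌊2520/85⌋ + ⌊2520/187⌋ − ⌊2520/935⌋ = 1724.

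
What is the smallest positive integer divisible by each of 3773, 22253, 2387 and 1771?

3773 = 7³ · 11; 22253 = 7 · 11 · 17²; 2387 = 7 · 11 · 31; 1771 = 7 · 11 · 23
lcm takes max exponent of each prime: 7³ · 11 · 17² · 23 · 31 = 777453061

777453061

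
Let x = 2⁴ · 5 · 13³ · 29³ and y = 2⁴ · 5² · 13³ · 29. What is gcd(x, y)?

min exponent per shared prime: 2⁴ · 5 · 13³ · 29 = 5097040

5097040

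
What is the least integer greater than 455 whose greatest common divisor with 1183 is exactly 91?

546

1183 = 91·13. Any m with gcd(m, 1183) = 91 is a multiple of 91, say 91s, with s coprime to 13.
Need s > 455/91, so s ≥ 6. First s ≥ 6 with gcd(s, 13) = 1 is s = 6. Thus m = 91·6 = 546.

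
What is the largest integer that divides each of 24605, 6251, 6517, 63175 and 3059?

gcd(24605, 6251): 24605 = 3·6251 + 5852; 6251 = 1·5852 + 399; 5852 = 14·399 + 266; 399 = 1·266 + 133; 266 = 2·133 + 0 → 133
gcd(133, 6517): 6517 = 49·133 + 0 → 133
gcd(133, 63175): 63175 = 475·133 + 0 → 133
gcd(133, 3059): 3059 = 23·133 + 0 → 133

133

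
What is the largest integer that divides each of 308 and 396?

Euclid: 396 = 1·308 + 88; 308 = 3·88 + 44; 88 = 2·44 + 0. Last nonzero remainder: 44.

44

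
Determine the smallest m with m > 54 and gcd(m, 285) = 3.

63

285 = 3·95. Any m with gcd(m, 285) = 3 is a multiple of 3, say 3s, with s coprime to 95.
Need s > 54/3, so s ≥ 19. First s ≥ 19 with gcd(s, 95) = 1 is s = 21. Thus m = 3·21 = 63.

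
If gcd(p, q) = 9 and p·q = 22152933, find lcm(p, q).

gcd·lcm = product, so lcm = 22152933/9 = 2461437.

2461437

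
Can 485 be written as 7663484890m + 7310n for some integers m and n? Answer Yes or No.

gcd(7663484890, 7310): 7663484890 = 1048356·7310 + 2530; 7310 = 2·2530 + 2250; 2530 = 1·2250 + 280; 2250 = 8·280 + 10; 280 = 28·10 + 0 → 10
10 does not divide 485, so a solution does not exist.

No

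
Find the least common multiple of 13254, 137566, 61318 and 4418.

13254 = 2 · 3 · 47²; 137566 = 2 · 11 · 13² · 37; 61318 = 2 · 23 · 31 · 43; 4418 = 2 · 47²
lcm takes max exponent of each prime: 2 · 3 · 11 · 13² · 23 · 31 · 37 · 43 · 47² = 27950273732238

27950273732238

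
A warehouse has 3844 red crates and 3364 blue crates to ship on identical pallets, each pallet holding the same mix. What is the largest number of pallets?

Euclid: 3844 = 1·3364 + 480; 3364 = 7·480 + 4; 480 = 120·4 + 0. Last nonzero remainder: 4.

4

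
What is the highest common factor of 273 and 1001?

91

273 = 3 · 7 · 13
1001 = 7 · 11 · 13
Common: 7 · 13 = 91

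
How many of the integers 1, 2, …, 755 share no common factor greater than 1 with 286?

286 = 2·11·13. Inclusion–exclusion on these primes:
755 − ⌊755/2⌋ − ⌊755/11⌋ − ⌊755/13⌋ + ⌊755/22⌋ + ⌊755/26⌋ + ⌊755/143⌋ − ⌊755/286⌋ = 318

318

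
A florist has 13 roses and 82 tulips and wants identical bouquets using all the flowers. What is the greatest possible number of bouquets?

1

Euclid: 82 = 6·13 + 4; 13 = 3·4 + 1; 4 = 4·1 + 0. Last nonzero remainder: 1.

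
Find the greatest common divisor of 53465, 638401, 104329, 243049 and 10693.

53465 = 5 · 17² · 37; 638401 = 17² · 47²; 104329 = 17² · 19²; 243049 = 17² · 29²; 10693 = 17² · 37
gcd takes min exponent of each prime: 17² = 289

289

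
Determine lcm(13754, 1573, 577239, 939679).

130280379798426

13754 = 2 · 13 · 23²; 1573 = 11² · 13; 577239 = 3 · 13 · 19² · 41; 939679 = 13 · 41² · 43
lcm takes max exponent of each prime: 2 · 3 · 11² · 13 · 19² · 23² · 41² · 43 = 130280379798426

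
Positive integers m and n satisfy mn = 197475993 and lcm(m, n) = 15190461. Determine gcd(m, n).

13

gcd·lcm = product, so gcd = 197475993/15190461 = 13.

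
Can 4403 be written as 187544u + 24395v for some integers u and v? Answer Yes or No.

Yes

By Bézout, 187544u + 24395v = 4403 has integer solutions iff gcd(187544, 24395) | 4403.
Euclid: 187544 = 7·24395 + 16779; 24395 = 1·16779 + 7616; 16779 = 2·7616 + 1547; 7616 = 4·1547 + 1428; 1547 = 1·1428 + 119; 1428 = 12·119 + 0. gcd = 119; 4403 mod 119 = 0. Yes.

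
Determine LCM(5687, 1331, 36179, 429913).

6041567389

lcm(5687, 1331) = 5687·1331/gcd = 7569397/121 = 62557
lcm(62557, 36179) = 62557·36179/gcd = 2263249703/121 = 18704543
lcm(18704543, 429913) = 18704543·429913/gcd = 8041326194759/1331 = 6041567389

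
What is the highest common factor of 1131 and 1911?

Euclid: 1911 = 1·1131 + 780; 1131 = 1·780 + 351; 780 = 2·351 + 78; 351 = 4·78 + 39; 78 = 2·39 + 0. Last nonzero remainder: 39.

39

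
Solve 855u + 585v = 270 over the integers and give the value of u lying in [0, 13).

1

Euclid: 855 = 1·585 + 270; 585 = 2·270 + 45; 270 = 6·45 + 0 → gcd = 45; 270 = 45·6.
Back-substitution yields 855·(-2) + 585·(3) = 45, so one solution is u = -2·6 = -12, v = 3·6 = 18.
Solutions in u differ by 585/45 = 13; the one in [0, 13) is -12 mod 13 = 1.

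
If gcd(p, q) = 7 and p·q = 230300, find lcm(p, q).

gcd·lcm = product, so lcm = 230300/7 = 32900.

32900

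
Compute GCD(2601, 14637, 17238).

2601 = 3² · 17²; 14637 = 3 · 7 · 17 · 41; 17238 = 2 · 3 · 13² · 17
gcd takes min exponent of each prime: 3 · 17 = 51

51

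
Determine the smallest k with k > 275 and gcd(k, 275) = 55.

275 = 55·5. Any k with gcd(k, 275) = 55 is a multiple of 55, say 55s, with s coprime to 5.
Need s > 275/55, so s ≥ 6. First s ≥ 6 with gcd(s, 5) = 1 is s = 6. Thus k = 55·6 = 330.

330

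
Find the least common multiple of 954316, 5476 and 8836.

954316 = 2² · 11 · 23² · 41; 5476 = 2² · 37²; 8836 = 2² · 47²
lcm takes max exponent of each prime: 2² · 11 · 23² · 37² · 41 · 47² = 2885967056236

2885967056236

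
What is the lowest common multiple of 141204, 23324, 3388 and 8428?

611992115196

lcm(141204, 23324) = 141204·23324/gcd = 3293442096/28 = 117622932
lcm(117622932, 3388) = 117622932·3388/gcd = 398506493616/28 = 14232374772
lcm(14232374772, 8428) = 14232374772·8428/gcd = 119950454578416/196 = 611992115196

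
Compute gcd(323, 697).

Euclid: 697 = 2·323 + 51; 323 = 6·51 + 17; 51 = 3·17 + 0. Last nonzero remainder: 17.

17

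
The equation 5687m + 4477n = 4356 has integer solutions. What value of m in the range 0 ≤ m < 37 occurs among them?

11

gcd(5687, 4477) = 121 (Euclid: 5687 = 1·4477 + 1210; 4477 = 3·1210 + 847; 1210 = 1·847 + 363; 847 = 2·363 + 121; 363 = 3·121 + 0), and 121 | 4356.
Extended Euclid: 5687·(-11) + 4477·(14) = 121. Scale by 36: m₀ = -396.
General solution m = m₀ + 37t; reducing mod 37 gives m = 11 (and n = -13).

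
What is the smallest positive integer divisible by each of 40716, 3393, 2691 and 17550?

40716 = 2² · 3³ · 13 · 29; 3393 = 3² · 13 · 29; 2691 = 3² · 13 · 23; 17550 = 2 · 3³ · 5² · 13
lcm takes max exponent of each prime: 2² · 3³ · 5² · 13 · 23 · 29 = 23411700

23411700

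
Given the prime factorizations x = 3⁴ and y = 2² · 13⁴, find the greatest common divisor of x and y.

1

min exponent per shared prime: (none) = 1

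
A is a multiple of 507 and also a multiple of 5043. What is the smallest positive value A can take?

gcd first: 5043 = 9·507 + 480; 507 = 1·480 + 27; 480 = 17·27 + 21; 27 = 1·21 + 6; 21 = 3·6 + 3; 6 = 2·3 + 0 → gcd = 3
lcm = 507·5043/gcd = 2556801/3 = 852267

852267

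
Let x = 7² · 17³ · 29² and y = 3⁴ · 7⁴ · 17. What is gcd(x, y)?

833

min exponent per shared prime: 7² · 17 = 833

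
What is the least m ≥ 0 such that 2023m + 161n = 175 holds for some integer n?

9

gcd(2023, 161) = 7 (Euclid: 2023 = 12·161 + 91; 161 = 1·91 + 70; 91 = 1·70 + 21; 70 = 3·21 + 7; 21 = 3·7 + 0), and 7 | 175.
Extended Euclid: 2023·(-7) + 161·(88) = 7. Scale by 25: m₀ = -175.
General solution m = m₀ + 23t; reducing mod 23 gives m = 9 (and n = -112).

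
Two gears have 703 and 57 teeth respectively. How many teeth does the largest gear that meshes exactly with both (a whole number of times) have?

19

703 = 19 · 37
57 = 3 · 19
Common: 19 = 19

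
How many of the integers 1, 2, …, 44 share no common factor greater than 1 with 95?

34

Prime factors of 95: 5, 19. Count integers ≤ 44 divisible by none of them.
By inclusion–exclusion: 44 − ⌊44/5⌋ − ⌊44/19⌋ + ⌊44/95⌋ = 34.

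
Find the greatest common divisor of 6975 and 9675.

Euclid: 9675 = 1·6975 + 2700; 6975 = 2·2700 + 1575; 2700 = 1·1575 + 1125; 1575 = 1·1125 + 450; 1125 = 2·450 + 225; 450 = 2·225 + 0. Last nonzero remainder: 225.

225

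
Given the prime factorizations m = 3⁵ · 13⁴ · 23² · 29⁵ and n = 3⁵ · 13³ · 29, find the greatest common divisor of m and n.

min exponent per shared prime: 3⁵ · 13³ · 29 = 15482259

15482259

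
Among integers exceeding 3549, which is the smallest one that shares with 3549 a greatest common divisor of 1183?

Multiples of 1183 above 3549: 1183·4, 1183·5, … . Need the cofactor coprime to 3549/1183 = 3.
Checking s = 4, 5, … the first with gcd(s, 3) = 1 is s = 4, giving 4732.

4732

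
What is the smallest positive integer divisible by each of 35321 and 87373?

gcd first: 87373 = 2·35321 + 16731; 35321 = 2·16731 + 1859; 16731 = 9·1859 + 0 → gcd = 1859
lcm = 35321·87373/gcd = 3086101733/1859 = 1660087

1660087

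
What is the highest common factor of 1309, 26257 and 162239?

77

1309 = 7 · 11 · 17; 26257 = 7 · 11² · 31; 162239 = 7³ · 11 · 43
gcd takes min exponent of each prime: 7 · 11 = 77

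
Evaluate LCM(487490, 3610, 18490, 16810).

487490 = 2 · 5 · 29 · 41²; 3610 = 2 · 5 · 19²; 18490 = 2 · 5 · 43²; 16810 = 2 · 5 · 41²
lcm takes max exponent of each prime: 2 · 5 · 19² · 29 · 41² · 43² = 325394212610

325394212610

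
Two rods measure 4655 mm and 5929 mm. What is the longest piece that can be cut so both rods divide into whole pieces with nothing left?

49

4655 = 5 · 7² · 19
5929 = 7² · 11²
Common: 7² = 49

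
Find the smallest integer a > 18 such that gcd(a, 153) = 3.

21

153 = 3·51. Any a with gcd(a, 153) = 3 is a multiple of 3, say 3s, with s coprime to 51.
Need s > 18/3, so s ≥ 7. First s ≥ 7 with gcd(s, 51) = 1 is s = 7. Thus a = 3·7 = 21.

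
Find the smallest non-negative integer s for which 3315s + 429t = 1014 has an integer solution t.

6

Euclid: 3315 = 7·429 + 312; 429 = 1·312 + 117; 312 = 2·117 + 78; 117 = 1·78 + 39; 78 = 2·39 + 0 → gcd = 39; 1014 = 39·26.
Back-substitution yields 3315·(-4) + 429·(31) = 39, so one solution is s = -4·26 = -104, t = 31·26 = 806.
Solutions in s differ by 429/39 = 11; the one in [0, 11) is -104 mod 11 = 6.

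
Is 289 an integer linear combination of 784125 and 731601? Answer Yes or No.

No

By Bézout, 784125s + 731601t = 289 has integer solutions iff gcd(784125, 731601) | 289.
Euclid: 784125 = 1·731601 + 52524; 731601 = 13·52524 + 48789; 52524 = 1·48789 + 3735; 48789 = 13·3735 + 234; 3735 = 15·234 + 225; 234 = 1·225 + 9; 225 = 25·9 + 0. gcd = 9; 289 mod 9 = 1. No.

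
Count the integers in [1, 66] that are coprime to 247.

58

247 = 13·19. Inclusion–exclusion on these primes:
66 − ⌊66/13⌋ − ⌊66/19⌋ + ⌊66/247⌋ = 58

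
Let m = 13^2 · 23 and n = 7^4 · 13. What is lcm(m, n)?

9332687

max exponent per prime: 7^4 · 13^2 · 23 = 9332687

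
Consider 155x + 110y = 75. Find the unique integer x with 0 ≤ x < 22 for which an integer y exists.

9

Euclid: 155 = 1·110 + 45; 110 = 2·45 + 20; 45 = 2·20 + 5; 20 = 4·5 + 0 → gcd = 5; 75 = 5·15.
Back-substitution yields 155·(5) + 110·(-7) = 5, so one solution is x = 5·15 = 75, y = -7·15 = -105.
Solutions in x differ by 110/5 = 22; the one in [0, 22) is 75 mod 22 = 9.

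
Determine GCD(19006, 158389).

17

19006 = 2 · 13 · 17 · 43
158389 = 7 · 11³ · 17
Common: 17 = 17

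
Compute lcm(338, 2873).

gcd first: 2873 = 8·338 + 169; 338 = 2·169 + 0 → gcd = 169
lcm = 338·2873/gcd = 971074/169 = 5746

5746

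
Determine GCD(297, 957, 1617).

33

297 = 3³ · 11; 957 = 3 · 11 · 29; 1617 = 3 · 7² · 11
gcd takes min exponent of each prime: 3 · 11 = 33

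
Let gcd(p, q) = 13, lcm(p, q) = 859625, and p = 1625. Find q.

6877

p·q = gcd·lcm = 13·859625 = 11175125, so q = 11175125/1625 = 6877.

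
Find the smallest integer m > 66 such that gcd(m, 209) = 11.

gcd(m, 209) = 11 forces 11 | m; write m = 11s. Then gcd(11s, 11·19) = 11·gcd(s, 19), so need gcd(s, 19) = 1.
11s > 66 gives s ≥ 7. The least s ≥ 7 coprime to 19 is 7, so m = 11·7 = 77.

77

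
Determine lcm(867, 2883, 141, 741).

9672467883

867 = 3 · 17²; 2883 = 3 · 31²; 141 = 3 · 47; 741 = 3 · 13 · 19
lcm takes max exponent of each prime: 3 · 13 · 17² · 19 · 31² · 47 = 9672467883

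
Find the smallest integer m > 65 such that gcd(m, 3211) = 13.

gcd(m, 3211) = 13 forces 13 | m; write m = 13s. Then gcd(13s, 13·247) = 13·gcd(s, 247), so need gcd(s, 247) = 1.
13s > 65 gives s ≥ 6. The least s ≥ 6 coprime to 247 is 6, so m = 13·6 = 78.

78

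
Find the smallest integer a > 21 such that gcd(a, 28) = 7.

28 = 7·4. Any a with gcd(a, 28) = 7 is a multiple of 7, say 7s, with s coprime to 4.
Need s > 21/7, so s ≥ 4. First s ≥ 4 with gcd(s, 4) = 1 is s = 5. Thus a = 7·5 = 35.

35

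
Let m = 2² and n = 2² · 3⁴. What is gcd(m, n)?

4

min exponent per shared prime: 2² = 4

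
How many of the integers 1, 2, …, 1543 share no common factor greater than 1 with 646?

646 = 2·17·19. Inclusion–exclusion on these primes:
1543 − ⌊1543/2⌋ − ⌊1543/17⌋ − ⌊1543/19⌋ + ⌊1543/34⌋ + ⌊1543/38⌋ + ⌊1543/323⌋ − ⌊1543/646⌋ = 688

688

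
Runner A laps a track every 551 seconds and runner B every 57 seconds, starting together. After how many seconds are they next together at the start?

1653

551 = 19 · 29; 57 = 3 · 19
max exponents: 3 · 19 · 29 = 1653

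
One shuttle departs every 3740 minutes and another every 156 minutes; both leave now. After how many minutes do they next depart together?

gcd first: 3740 = 23·156 + 152; 156 = 1·152 + 4; 152 = 38·4 + 0 → gcd = 4
lcm = 3740·156/gcd = 583440/4 = 145860

145860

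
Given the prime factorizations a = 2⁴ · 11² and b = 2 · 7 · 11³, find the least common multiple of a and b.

max exponent per prime: 2⁴ · 7 · 11³ = 149072

149072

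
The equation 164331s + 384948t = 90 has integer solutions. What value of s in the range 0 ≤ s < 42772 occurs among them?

Euclid: 384948 = 2·164331 + 56286; 164331 = 2·56286 + 51759; 56286 = 1·51759 + 4527; 51759 = 11·4527 + 1962; 4527 = 2·1962 + 603; 1962 = 3·603 + 153; 603 = 3·153 + 144; 153 = 1·144 + 9; 144 = 16·9 + 0 → gcd = 9; 90 = 9·10.
Back-substitution yields 164331·(2551) + 384948·(-1089) = 9, so one solution is s = 2551·10 = 25510, t = -1089·10 = -10890.
Solutions in s differ by 384948/9 = 42772; the one in [0, 42772) is 25510 mod 42772 = 25510.

25510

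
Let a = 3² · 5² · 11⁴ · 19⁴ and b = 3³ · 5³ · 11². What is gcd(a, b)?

min exponent per shared prime: 3² · 5² · 11² = 27225

27225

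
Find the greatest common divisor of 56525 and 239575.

175

Euclid: 239575 = 4·56525 + 13475; 56525 = 4·13475 + 2625; 13475 = 5·2625 + 350; 2625 = 7·350 + 175; 350 = 2·175 + 0. Last nonzero remainder: 175.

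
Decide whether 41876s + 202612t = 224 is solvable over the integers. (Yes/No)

gcd(41876, 202612): 202612 = 4·41876 + 35108; 41876 = 1·35108 + 6768; 35108 = 5·6768 + 1268; 6768 = 5·1268 + 428; 1268 = 2·428 + 412; 428 = 1·412 + 16; 412 = 25·16 + 12; 16 = 1·12 + 4; 12 = 3·4 + 0 → 4
4 divides 224, so a solution exists.

Yes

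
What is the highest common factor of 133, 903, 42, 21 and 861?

133 = 7 · 19; 903 = 3 · 7 · 43; 42 = 2 · 3 · 7; 21 = 3 · 7; 861 = 3 · 7 · 41
gcd takes min exponent of each prime: 7 = 7

7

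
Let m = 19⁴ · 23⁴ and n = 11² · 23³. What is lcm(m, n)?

max exponent per prime: 11² · 19⁴ · 23⁴ = 4412768234281

4412768234281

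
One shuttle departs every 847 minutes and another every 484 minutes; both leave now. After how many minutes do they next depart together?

3388

gcd first: 847 = 1·484 + 363; 484 = 1·363 + 121; 363 = 3·121 + 0 → gcd = 121
lcm = 847·484/gcd = 409948/121 = 3388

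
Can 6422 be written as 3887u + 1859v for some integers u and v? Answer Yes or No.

gcd(3887, 1859): 3887 = 2·1859 + 169; 1859 = 11·169 + 0 → 169
169 divides 6422, so a solution exists.

Yes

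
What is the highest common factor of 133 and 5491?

133 = 7 · 19
5491 = 17² · 19
Common: 19 = 19

19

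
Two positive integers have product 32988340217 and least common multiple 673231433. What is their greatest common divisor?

49

gcd·lcm = product, so gcd = 32988340217/673231433 = 49.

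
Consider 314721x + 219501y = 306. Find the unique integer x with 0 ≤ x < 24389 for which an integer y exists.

Euclid: 314721 = 1·219501 + 95220; 219501 = 2·95220 + 29061; 95220 = 3·29061 + 8037; 29061 = 3·8037 + 4950; 8037 = 1·4950 + 3087; 4950 = 1·3087 + 1863; 3087 = 1·1863 + 1224; 1863 = 1·1224 + 639; 1224 = 1·639 + 585; 639 = 1·585 + 54; 585 = 10·54 + 45; 54 = 1·45 + 9; 45 = 5·9 + 0 → gcd = 9; 306 = 9·34.
Back-substitution yields 314721·(-4124) + 219501·(5913) = 9, so one solution is x = -4124·34 = -140216, y = 5913·34 = 201042.
Solutions in x differ by 219501/9 = 24389; the one in [0, 24389) is -140216 mod 24389 = 6118.

6118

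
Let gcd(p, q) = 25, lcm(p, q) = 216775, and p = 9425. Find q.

Using pq = gcd(p,q)·lcm(p,q) = 25·216775 = 5419375, we get q = 5419375/9425 = 575.

575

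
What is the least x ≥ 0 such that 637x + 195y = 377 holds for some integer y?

gcd(637, 195) = 13 (Euclid: 637 = 3·195 + 52; 195 = 3·52 + 39; 52 = 1·39 + 13; 39 = 3·13 + 0), and 13 | 377.
Extended Euclid: 637·(4) + 195·(-13) = 13. Scale by 29: x₀ = 116.
General solution x = x₀ + 15t; reducing mod 15 gives x = 11 (and y = -34).

11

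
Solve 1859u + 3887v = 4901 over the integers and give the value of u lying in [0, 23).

11

gcd(1859, 3887) = 169 (Euclid: 3887 = 2·1859 + 169; 1859 = 11·169 + 0), and 169 | 4901.
Extended Euclid: 1859·(-2) + 3887·(1) = 169. Scale by 29: u₀ = -58.
General solution u = u₀ + 23t; reducing mod 23 gives u = 11 (and v = -4).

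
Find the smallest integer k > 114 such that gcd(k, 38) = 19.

133

38 = 19·2. Any k with gcd(k, 38) = 19 is a multiple of 19, say 19s, with s coprime to 2.
Need s > 114/19, so s ≥ 7. First s ≥ 7 with gcd(s, 2) = 1 is s = 7. Thus k = 19·7 = 133.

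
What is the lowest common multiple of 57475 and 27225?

517275

gcd first: 57475 = 2·27225 + 3025; 27225 = 9·3025 + 0 → gcd = 3025
lcm = 57475·27225/gcd = 1564756875/3025 = 517275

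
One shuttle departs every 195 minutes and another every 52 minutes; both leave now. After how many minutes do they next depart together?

780

gcd first: 195 = 3·52 + 39; 52 = 1·39 + 13; 39 = 3·13 + 0 → gcd = 13
lcm = 195·52/gcd = 10140/13 = 780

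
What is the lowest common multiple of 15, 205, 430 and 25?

264450

lcm(15, 205) = 15·205/gcd = 3075/5 = 615
lcm(615, 430) = 615·430/gcd = 264450/5 = 52890
lcm(52890, 25) = 52890·25/gcd = 1322250/5 = 264450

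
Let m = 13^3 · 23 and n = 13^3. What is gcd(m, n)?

min exponent per shared prime: 13^3 = 2197

2197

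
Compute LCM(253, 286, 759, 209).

253 = 11 · 23; 286 = 2 · 11 · 13; 759 = 3 · 11 · 23; 209 = 11 · 19
lcm takes max exponent of each prime: 2 · 3 · 11 · 13 · 19 · 23 = 374946

374946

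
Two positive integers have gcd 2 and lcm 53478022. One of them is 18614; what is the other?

a·b = gcd·lcm = 2·53478022 = 106956044, so b = 106956044/18614 = 5746.

5746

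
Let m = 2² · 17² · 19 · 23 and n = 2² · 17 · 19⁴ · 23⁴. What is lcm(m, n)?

max exponent per prime: 2² · 17² · 19⁴ · 23⁴ = 42158347758916

42158347758916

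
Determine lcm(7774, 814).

gcd first: 7774 = 9·814 + 448; 814 = 1·448 + 366; 448 = 1·366 + 82; 366 = 4·82 + 38; 82 = 2·38 + 6; 38 = 6·6 + 2; 6 = 3·2 + 0 → gcd = 2
lcm = 7774·814/gcd = 6328036/2 = 3164018

3164018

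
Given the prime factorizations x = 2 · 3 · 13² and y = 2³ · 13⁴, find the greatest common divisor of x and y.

338

min exponent per shared prime: 2 · 13² = 338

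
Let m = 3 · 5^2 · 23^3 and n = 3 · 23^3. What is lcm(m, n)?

912525

max exponent per prime: 3 · 5^2 · 23^3 = 912525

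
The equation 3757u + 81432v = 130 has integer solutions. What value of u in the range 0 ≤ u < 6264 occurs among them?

802

Reduce mod 81432: 3757u ≡ 130 (mod 81432). With g = gcd(3757, 81432) = 13 dividing 130, divide through: 289u ≡ 10 (mod 6264).
Since gcd(289, 6264) = 1, u ≡ 10·(289)⁻¹ ≡ 802 (mod 6264). Smallest non-negative: 802.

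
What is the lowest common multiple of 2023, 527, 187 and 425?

17246075

2023 = 7 · 17²; 527 = 17 · 31; 187 = 11 · 17; 425 = 5² · 17
lcm takes max exponent of each prime: 5² · 7 · 11 · 17² · 31 = 17246075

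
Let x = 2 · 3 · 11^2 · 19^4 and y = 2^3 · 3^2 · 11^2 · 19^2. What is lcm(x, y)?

max exponent per prime: 2^3 · 3^2 · 11^2 · 19^4 = 1135356552

1135356552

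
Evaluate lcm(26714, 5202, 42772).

26714 = 2 · 19² · 37; 5202 = 2 · 3² · 17²; 42772 = 2² · 17² · 37
lcm takes max exponent of each prime: 2² · 3² · 17² · 19² · 37 = 138966228

138966228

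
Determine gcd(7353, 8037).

171

7353 = 3² · 19 · 43
8037 = 3² · 19 · 47
Common: 3² · 19 = 171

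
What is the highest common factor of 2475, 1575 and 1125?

2475 = 3² · 5² · 11; 1575 = 3² · 5² · 7; 1125 = 3² · 5³
gcd takes min exponent of each prime: 3² · 5² = 225

225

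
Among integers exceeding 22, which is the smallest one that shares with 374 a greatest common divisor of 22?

44

374 = 22·17. Any k with gcd(k, 374) = 22 is a multiple of 22, say 22s, with s coprime to 17.
Need s > 22/22, so s ≥ 2. First s ≥ 2 with gcd(s, 17) = 1 is s = 2. Thus k = 22·2 = 44.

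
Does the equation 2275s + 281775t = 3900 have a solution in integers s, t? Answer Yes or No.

By Bézout, 2275s + 281775t = 3900 has integer solutions iff gcd(2275, 281775) | 3900.
Euclid: 281775 = 123·2275 + 1950; 2275 = 1·1950 + 325; 1950 = 6·325 + 0. gcd = 325; 3900 mod 325 = 0. Yes.

Yes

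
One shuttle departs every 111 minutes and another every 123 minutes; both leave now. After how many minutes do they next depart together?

4551

111 = 3 · 37; 123 = 3 · 41
max exponents: 3 · 37 · 41 = 4551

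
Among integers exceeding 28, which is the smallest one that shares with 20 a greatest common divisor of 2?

Multiples of 2 above 28: 2·15, 2·16, … . Need the cofactor coprime to 20/2 = 10.
Checking s = 15, 16, … the first with gcd(s, 10) = 1 is s = 17, giving 34.

34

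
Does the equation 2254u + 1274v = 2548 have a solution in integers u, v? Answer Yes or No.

Yes

By Bézout, 2254u + 1274v = 2548 has integer solutions iff gcd(2254, 1274) | 2548.
Euclid: 2254 = 1·1274 + 980; 1274 = 1·980 + 294; 980 = 3·294 + 98; 294 = 3·98 + 0. gcd = 98; 2548 mod 98 = 0. Yes.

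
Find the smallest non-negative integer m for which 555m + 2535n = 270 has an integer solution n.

69

gcd(555, 2535) = 15 (Euclid: 2535 = 4·555 + 315; 555 = 1·315 + 240; 315 = 1·240 + 75; 240 = 3·75 + 15; 75 = 5·15 + 0), and 15 | 270.
Extended Euclid: 555·(32) + 2535·(-7) = 15. Scale by 18: m₀ = 576.
General solution m = m₀ + 169t; reducing mod 169 gives m = 69 (and n = -15).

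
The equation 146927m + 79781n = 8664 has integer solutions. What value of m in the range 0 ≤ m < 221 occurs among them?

Reduce mod 79781: 146927m ≡ 8664 (mod 79781). With g = gcd(146927, 79781) = 361 dividing 8664, divide through: 407m ≡ 24 (mod 221).
Since gcd(407, 221) = 1, m ≡ 24·(407)⁻¹ ≡ 214 (mod 221). Smallest non-negative: 214.

214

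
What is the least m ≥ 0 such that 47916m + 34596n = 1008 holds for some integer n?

Reduce mod 34596: 47916m ≡ 1008 (mod 34596). With g = gcd(47916, 34596) = 36 dividing 1008, divide through: 1331m ≡ 28 (mod 961).
Since gcd(1331, 961) = 1, m ≡ 28·(1331)⁻¹ ≡ 265 (mod 961). Smallest non-negative: 265.

265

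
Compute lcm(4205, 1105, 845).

12080965

4205 = 5 · 29²; 1105 = 5 · 13 · 17; 845 = 5 · 13²
lcm takes max exponent of each prime: 5 · 13² · 17 · 29² = 12080965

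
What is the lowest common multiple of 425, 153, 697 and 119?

1097775

425 = 5² · 17; 153 = 3² · 17; 697 = 17 · 41; 119 = 7 · 17
lcm takes max exponent of each prime: 3² · 5² · 7 · 17 · 41 = 1097775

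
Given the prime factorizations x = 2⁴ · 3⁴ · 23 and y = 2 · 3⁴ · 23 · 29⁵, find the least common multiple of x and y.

max exponent per prime: 2⁴ · 3⁴ · 23 · 29⁵ = 611396329392

611396329392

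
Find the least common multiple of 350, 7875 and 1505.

350 = 2 · 5² · 7; 7875 = 3² · 5³ · 7; 1505 = 5 · 7 · 43
lcm takes max exponent of each prime: 2 · 3² · 5³ · 7 · 43 = 677250

677250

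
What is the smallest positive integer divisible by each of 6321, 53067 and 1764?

6321 = 3 · 7² · 43; 53067 = 3 · 7² · 19²; 1764 = 2² · 3² · 7²
lcm takes max exponent of each prime: 2² · 3² · 7² · 19² · 43 = 27382572

27382572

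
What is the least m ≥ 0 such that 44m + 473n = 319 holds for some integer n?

gcd(44, 473) = 11 (Euclid: 473 = 10·44 + 33; 44 = 1·33 + 11; 33 = 3·11 + 0), and 11 | 319.
Extended Euclid: 44·(11) + 473·(-1) = 11. Scale by 29: m₀ = 319.
General solution m = m₀ + 43t; reducing mod 43 gives m = 18 (and n = -1).

18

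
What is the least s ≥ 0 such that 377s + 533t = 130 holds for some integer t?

6

Reduce mod 533: 377s ≡ 130 (mod 533). With g = gcd(377, 533) = 13 dividing 130, divide through: 29s ≡ 10 (mod 41).
Since gcd(29, 41) = 1, s ≡ 10·(29)⁻¹ ≡ 6 (mod 41). Smallest non-negative: 6.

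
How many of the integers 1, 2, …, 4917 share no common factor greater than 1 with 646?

2193

646 = 2·17·19. Inclusion–exclusion on these primes:
4917 − ⌊4917/2⌋ − ⌊4917/17⌋ − ⌊4917/19⌋ + ⌊4917/34⌋ + ⌊4917/38⌋ + ⌊4917/323⌋ − ⌊4917/646⌋ = 2193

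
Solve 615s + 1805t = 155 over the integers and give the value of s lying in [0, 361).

147

Reduce mod 1805: 615s ≡ 155 (mod 1805). With g = gcd(615, 1805) = 5 dividing 155, divide through: 123s ≡ 31 (mod 361).
Since gcd(123, 361) = 1, s ≡ 31·(123)⁻¹ ≡ 147 (mod 361). Smallest non-negative: 147.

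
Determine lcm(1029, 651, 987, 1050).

74962650

lcm(1029, 651) = 1029·651/gcd = 669879/21 = 31899
lcm(31899, 987) = 31899·987/gcd = 31484313/21 = 1499253
lcm(1499253, 1050) = 1499253·1050/gcd = 1574215650/21 = 74962650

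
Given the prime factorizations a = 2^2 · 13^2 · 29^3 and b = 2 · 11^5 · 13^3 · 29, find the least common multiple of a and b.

max exponent per prime: 2^2 · 11^5 · 13^3 · 29^3 = 34518146509132

34518146509132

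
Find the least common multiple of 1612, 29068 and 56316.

975899964

1612 = 2² · 13 · 31; 29068 = 2² · 13² · 43; 56316 = 2² · 3 · 13 · 19²
lcm takes max exponent of each prime: 2² · 3 · 13² · 19² · 31 · 43 = 975899964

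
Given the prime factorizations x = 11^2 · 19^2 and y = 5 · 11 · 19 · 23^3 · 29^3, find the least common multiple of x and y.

64809710024015

max exponent per prime: 5 · 11^2 · 19^2 · 23^3 · 29^3 = 64809710024015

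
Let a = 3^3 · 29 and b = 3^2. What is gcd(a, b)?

9

min exponent per shared prime: 3^2 = 9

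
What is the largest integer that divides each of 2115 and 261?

Euclid: 2115 = 8·261 + 27; 261 = 9·27 + 18; 27 = 1·18 + 9; 18 = 2·9 + 0. Last nonzero remainder: 9.

9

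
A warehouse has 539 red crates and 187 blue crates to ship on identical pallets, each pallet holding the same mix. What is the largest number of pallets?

539 = 7² · 11
187 = 11 · 17
Common: 11 = 11

11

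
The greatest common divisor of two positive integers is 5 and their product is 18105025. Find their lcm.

For any two positive integers, gcd × lcm equals their product. Hence lcm = 18105025 / 5 = 3621005.

3621005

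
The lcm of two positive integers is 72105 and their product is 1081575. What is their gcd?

gcd·lcm = product, so gcd = 1081575/72105 = 15.

15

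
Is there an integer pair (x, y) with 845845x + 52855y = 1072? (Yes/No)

No

gcd(845845, 52855): 845845 = 16·52855 + 165; 52855 = 320·165 + 55; 165 = 3·55 + 0 → 55
55 does not divide 1072, so a solution does not exist.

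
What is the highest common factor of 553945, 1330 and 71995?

553945 = 5 · 7³ · 17 · 19; 1330 = 2 · 5 · 7 · 19; 71995 = 5 · 7 · 11² · 17
gcd takes min exponent of each prime: 5 · 7 = 35

35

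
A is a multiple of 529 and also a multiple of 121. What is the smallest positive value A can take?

64009

gcd first: 529 = 4·121 + 45; 121 = 2·45 + 31; 45 = 1·31 + 14; 31 = 2·14 + 3; 14 = 4·3 + 2; 3 = 1·2 + 1; 2 = 2·1 + 0 → gcd = 1
lcm = 529·121/gcd = 64009/1 = 64009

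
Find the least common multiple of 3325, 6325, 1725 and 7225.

lcm(3325, 6325) = 3325·6325/gcd = 21030625/25 = 841225
lcm(841225, 1725) = 841225·1725/gcd = 1451113125/575 = 2523675
lcm(2523675, 7225) = 2523675·7225/gcd = 18233551875/25 = 729342075

729342075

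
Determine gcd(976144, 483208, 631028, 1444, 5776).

gcd(976144, 483208): 976144 = 2·483208 + 9728; 483208 = 49·9728 + 6536; 9728 = 1·6536 + 3192; 6536 = 2·3192 + 152; 3192 = 21·152 + 0 → 152
gcd(152, 631028): 631028 = 4151·152 + 76; 152 = 2·76 + 0 → 76
gcd(76, 1444): 1444 = 19·76 + 0 → 76
gcd(76, 5776): 5776 = 76·76 + 0 → 76

76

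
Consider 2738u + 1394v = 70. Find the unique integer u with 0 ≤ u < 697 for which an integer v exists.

gcd(2738, 1394) = 2 (Euclid: 2738 = 1·1394 + 1344; 1394 = 1·1344 + 50; 1344 = 26·50 + 44; 50 = 1·44 + 6; 44 = 7·6 + 2; 6 = 3·2 + 0), and 2 | 70.
Extended Euclid: 2738·(223) + 1394·(-438) = 2. Scale by 35: u₀ = 7805.
General solution u = u₀ + 697t; reducing mod 697 gives u = 138 (and v = -271).

138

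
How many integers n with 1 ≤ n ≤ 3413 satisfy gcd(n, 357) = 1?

Prime factors of 357: 3, 7, 17. Count integers ≤ 3413 divisible by none of them.
By inclusion–exclusion: 3413 − ⌊3413/3⌋ − ⌊3413/7⌋ − ⌊3413/17⌋ + ⌊3413/21⌋ + ⌊3413/51⌋ + ⌊3413/119⌋ − ⌊3413/357⌋ = 1836.

1836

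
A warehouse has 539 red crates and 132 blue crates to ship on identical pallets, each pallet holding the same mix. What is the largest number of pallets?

Euclid: 539 = 4·132 + 11; 132 = 12·11 + 0. Last nonzero remainder: 11.

11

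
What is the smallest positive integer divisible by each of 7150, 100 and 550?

lcm(7150, 100) = 7150·100/gcd = 715000/50 = 14300
lcm(14300, 550) = 14300·550/gcd = 7865000/550 = 14300

14300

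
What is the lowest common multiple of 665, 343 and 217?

1010135

665 = 5 · 7 · 19; 343 = 7³; 217 = 7 · 31
lcm takes max exponent of each prime: 5 · 7³ · 19 · 31 = 1010135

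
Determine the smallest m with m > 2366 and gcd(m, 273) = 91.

2548

273 = 91·3. Any m with gcd(m, 273) = 91 is a multiple of 91, say 91s, with s coprime to 3.
Need s > 2366/91, so s ≥ 27. First s ≥ 27 with gcd(s, 3) = 1 is s = 28. Thus m = 91·28 = 2548.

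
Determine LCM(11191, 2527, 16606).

3603502

lcm(11191, 2527) = 11191·2527/gcd = 28279657/361 = 78337
lcm(78337, 16606) = 78337·16606/gcd = 1300864222/361 = 3603502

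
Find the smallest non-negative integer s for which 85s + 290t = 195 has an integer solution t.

33

Reduce mod 290: 85s ≡ 195 (mod 290). With g = gcd(85, 290) = 5 dividing 195, divide through: 17s ≡ 39 (mod 58).
Since gcd(17, 58) = 1, s ≡ 39·(17)⁻¹ ≡ 33 (mod 58). Smallest non-negative: 33.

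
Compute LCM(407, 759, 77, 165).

982905

407 = 11 · 37; 759 = 3 · 11 · 23; 77 = 7 · 11; 165 = 3 · 5 · 11
lcm takes max exponent of each prime: 3 · 5 · 7 · 11 · 23 · 37 = 982905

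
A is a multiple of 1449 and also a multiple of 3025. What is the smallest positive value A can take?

4383225

1449 = 3² · 7 · 23; 3025 = 5² · 11²
max exponents: 3² · 5² · 7 · 11² · 23 = 4383225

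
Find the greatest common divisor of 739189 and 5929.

Euclid: 739189 = 124·5929 + 3993; 5929 = 1·3993 + 1936; 3993 = 2·1936 + 121; 1936 = 16·121 + 0. Last nonzero remainder: 121.

121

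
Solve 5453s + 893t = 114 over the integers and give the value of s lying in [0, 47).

20

gcd(5453, 893) = 19 (Euclid: 5453 = 6·893 + 95; 893 = 9·95 + 38; 95 = 2·38 + 19; 38 = 2·19 + 0), and 19 | 114.
Extended Euclid: 5453·(19) + 893·(-116) = 19. Scale by 6: s₀ = 114.
General solution s = s₀ + 47k; reducing mod 47 gives s = 20 (and t = -122).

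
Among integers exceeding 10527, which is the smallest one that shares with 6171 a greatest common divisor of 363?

gcd(a, 6171) = 363 forces 363 | a; write a = 363s. Then gcd(363s, 363·17) = 363·gcd(s, 17), so need gcd(s, 17) = 1.
363s > 10527 gives s ≥ 30. The least s ≥ 30 coprime to 17 is 30, so a = 363·30 = 10890.

10890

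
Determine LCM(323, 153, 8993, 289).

26142651

323 = 17 · 19; 153 = 3² · 17; 8993 = 17 · 23²; 289 = 17²
lcm takes max exponent of each prime: 3² · 17² · 19 · 23² = 26142651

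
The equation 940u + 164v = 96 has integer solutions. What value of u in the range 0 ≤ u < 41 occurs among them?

9

Reduce mod 164: 940u ≡ 96 (mod 164). With g = gcd(940, 164) = 4 dividing 96, divide through: 235u ≡ 24 (mod 41).
Since gcd(235, 41) = 1, u ≡ 24·(235)⁻¹ ≡ 9 (mod 41). Smallest non-negative: 9.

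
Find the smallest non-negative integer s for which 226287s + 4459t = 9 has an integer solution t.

4304

Reduce mod 4459: 226287s ≡ 9 (mod 4459). With g = gcd(226287, 4459) = 1 dividing 9, divide through: 226287s ≡ 9 (mod 4459).
Since gcd(226287, 4459) = 1, s ≡ 9·(226287)⁻¹ ≡ 4304 (mod 4459). Smallest non-negative: 4304.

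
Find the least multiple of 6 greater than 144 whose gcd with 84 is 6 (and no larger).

150

84 = 6·14. Any k with gcd(k, 84) = 6 is a multiple of 6, say 6s, with s coprime to 14.
Need s > 144/6, so s ≥ 25. First s ≥ 25 with gcd(s, 14) = 1 is s = 25. Thus k = 6·25 = 150.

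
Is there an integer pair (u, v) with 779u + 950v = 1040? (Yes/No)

By Bézout, 779u + 950v = 1040 has integer solutions iff gcd(779, 950) | 1040.
Euclid: 950 = 1·779 + 171; 779 = 4·171 + 95; 171 = 1·95 + 76; 95 = 1·76 + 19; 76 = 4·19 + 0. gcd = 19; 1040 mod 19 = 14. No.

No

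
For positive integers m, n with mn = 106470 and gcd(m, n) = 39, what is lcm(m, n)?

For any two positive integers, gcd × lcm equals their product. Hence lcm = 106470 / 39 = 2730.

2730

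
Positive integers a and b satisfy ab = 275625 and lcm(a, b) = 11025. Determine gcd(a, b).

25

From gcd × lcm = ab: gcd = 275625 / 11025 = 25.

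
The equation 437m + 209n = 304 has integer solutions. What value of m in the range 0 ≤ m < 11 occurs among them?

5

Reduce mod 209: 437m ≡ 304 (mod 209). With g = gcd(437, 209) = 19 dividing 304, divide through: 23m ≡ 16 (mod 11).
Since gcd(23, 11) = 1, m ≡ 16·(23)⁻¹ ≡ 5 (mod 11). Smallest non-negative: 5.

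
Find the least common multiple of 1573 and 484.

gcd first: 1573 = 3·484 + 121; 484 = 4·121 + 0 → gcd = 121
lcm = 1573·484/gcd = 761332/121 = 6292

6292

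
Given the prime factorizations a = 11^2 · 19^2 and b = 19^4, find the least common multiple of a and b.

max exponent per prime: 11^2 · 19^4 = 15768841

15768841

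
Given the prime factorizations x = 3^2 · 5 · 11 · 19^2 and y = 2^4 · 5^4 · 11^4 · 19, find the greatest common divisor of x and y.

1045

min exponent per shared prime: 5 · 11 · 19 = 1045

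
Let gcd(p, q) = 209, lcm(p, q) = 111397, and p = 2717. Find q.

8569

Using pq = gcd(p,q)·lcm(p,q) = 209·111397 = 23281973, we get q = 23281973/2717 = 8569.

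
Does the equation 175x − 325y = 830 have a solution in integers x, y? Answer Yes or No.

By Bézout, 175x − 325y = 830 has integer solutions iff gcd(175, 325) | 830.
Euclid: 325 = 1·175 + 150; 175 = 1·150 + 25; 150 = 6·25 + 0. gcd = 25; 830 mod 25 = 5. No.

No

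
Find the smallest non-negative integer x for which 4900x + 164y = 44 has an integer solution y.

6

Reduce mod 164: 4900x ≡ 44 (mod 164). With g = gcd(4900, 164) = 4 dividing 44, divide through: 1225x ≡ 11 (mod 41).
Since gcd(1225, 41) = 1, x ≡ 11·(1225)⁻¹ ≡ 6 (mod 41). Smallest non-negative: 6.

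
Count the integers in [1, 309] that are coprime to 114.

114 = 2·3·19. Inclusion–exclusion on these primes:
309 − ⌊309/2⌋ − ⌊309/3⌋ − ⌊309/19⌋ + ⌊309/6⌋ + ⌊309/38⌋ + ⌊309/57⌋ − ⌊309/114⌋ = 98

98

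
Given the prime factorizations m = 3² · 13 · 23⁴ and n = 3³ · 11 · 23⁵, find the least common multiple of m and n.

max exponent per prime: 3³ · 11 · 13 · 23⁵ = 24850720323

24850720323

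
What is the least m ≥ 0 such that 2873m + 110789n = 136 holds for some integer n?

gcd(2873, 110789) = 17 (Euclid: 110789 = 38·2873 + 1615; 2873 = 1·1615 + 1258; 1615 = 1·1258 + 357; 1258 = 3·357 + 187; 357 = 1·187 + 170; 187 = 1·170 + 17; 170 = 10·17 + 0), and 17 | 136.
Extended Euclid: 2873·(617) + 110789·(-16) = 17. Scale by 8: m₀ = 4936.
General solution m = m₀ + 6517t; reducing mod 6517 gives m = 4936 (and n = -128).

4936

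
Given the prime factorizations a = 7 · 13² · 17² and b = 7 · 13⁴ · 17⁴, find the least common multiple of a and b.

16698102967

max exponent per prime: 7 · 13⁴ · 17⁴ = 16698102967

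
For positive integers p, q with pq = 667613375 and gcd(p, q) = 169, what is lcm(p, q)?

Since gcd(p,q)·lcm(p,q) = pq, lcm = 667613375/169 = 3950375.

3950375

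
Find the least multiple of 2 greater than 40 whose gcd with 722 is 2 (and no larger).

gcd(m, 722) = 2 forces 2 | m; write m = 2s. Then gcd(2s, 2·361) = 2·gcd(s, 361), so need gcd(s, 361) = 1.
2s > 40 gives s ≥ 21. The least s ≥ 21 coprime to 361 is 21, so m = 2·21 = 42.

42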